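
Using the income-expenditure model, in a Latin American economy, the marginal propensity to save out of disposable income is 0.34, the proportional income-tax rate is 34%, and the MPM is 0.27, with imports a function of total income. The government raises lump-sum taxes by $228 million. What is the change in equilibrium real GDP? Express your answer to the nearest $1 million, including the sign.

MPC = 1 − MPS = 1 − 0.34 = 0.66.
A lump-sum tax change of +$228 million shifts disposable income by −$228 million; first-round consumption changes by −c × ΔT = −0.66 × (+$228 million) = −$150.48 million.
Expenditure multiplier = 1/(1 − c(1−t) + m) = 1/(1 − 0.66×0.66 + 0.27) = 1/0.8344 ≈ 1.198.
The tax multiplier is −c × k ≈ −0.791, so ΔY = k × (−c·ΔT) = (−$150.48 million) / 0.8344 ≈ −$180 million.

−$180 million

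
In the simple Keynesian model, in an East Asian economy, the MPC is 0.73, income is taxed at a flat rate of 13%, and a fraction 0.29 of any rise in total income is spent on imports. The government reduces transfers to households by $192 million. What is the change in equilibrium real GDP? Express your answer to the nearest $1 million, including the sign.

The transfer change shifts disposable income by −$192 million, so first-round consumption changes by c·ΔTR = 0.73 × (−$192 million) = −$140.16 million.
Expenditure multiplier = 1/(1 − c(1−t) + m) = 1/(1 − 0.73×0.87 + 0.29) = 1/0.6549 ≈ 1.527.
The transfer multiplier is c × k ≈ 1.115, so ΔY = k × (c·ΔTR) = (−$140.16 million) / 0.6549 ≈ −$214 million.

−$214 million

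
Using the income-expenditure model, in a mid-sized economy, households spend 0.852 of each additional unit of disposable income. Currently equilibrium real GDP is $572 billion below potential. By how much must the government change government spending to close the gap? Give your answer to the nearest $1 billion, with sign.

Spending multiplier = 1/(1 − MPC) = 1/(1 − 0.852) = 1/0.148 ≈ 6.757.
Need ΔY = +$572 billion, so ΔG = ΔY/k = (+$572 billion) × 0.148 ≈ +$85 billion.
The government should increase government spending by $85 billion.

+$85 billion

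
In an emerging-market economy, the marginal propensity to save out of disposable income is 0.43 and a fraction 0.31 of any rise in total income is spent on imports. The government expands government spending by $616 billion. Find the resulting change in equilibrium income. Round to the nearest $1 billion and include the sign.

+$832 billion

MPC = 1 − MPS = 1 − 0.43 = 0.57.
Spending multiplier = 1/(1 − c + m) = 1/(1 − 0.57 + 0.31) = 1/0.74 ≈ 1.351.
ΔY = k × ΔG = (+$616 billion) / 0.74 ≈ +$832 billion.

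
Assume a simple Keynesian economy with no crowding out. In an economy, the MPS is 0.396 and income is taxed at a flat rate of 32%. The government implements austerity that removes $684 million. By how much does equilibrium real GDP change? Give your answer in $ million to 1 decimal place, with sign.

MPC = 1 − MPS = 1 − 0.396 = 0.604.
Government-spending multiplier = 1/(1 − c(1−t)) = 1/(1 − 0.604×0.68) = 1/0.58928 ≈ 1.697.
ΔY = k × ΔG = (−$684 million) / 0.58928 ≈ −$1,160.7 million.

−$1,160.7 million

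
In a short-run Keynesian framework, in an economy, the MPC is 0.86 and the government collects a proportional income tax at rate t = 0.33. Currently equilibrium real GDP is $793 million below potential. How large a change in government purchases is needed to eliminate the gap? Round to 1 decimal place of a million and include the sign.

+$336.1 million

Spending multiplier = 1/(1 − c(1−t)) = 1/(1 − 0.86×0.67) = 1/0.4238 ≈ 2.36.
Need ΔY = +$793 million, so ΔG = ΔY/k = (+$793 million) × 0.4238 ≈ +$336.1 million.
The government should increase government purchases by $336.1 million.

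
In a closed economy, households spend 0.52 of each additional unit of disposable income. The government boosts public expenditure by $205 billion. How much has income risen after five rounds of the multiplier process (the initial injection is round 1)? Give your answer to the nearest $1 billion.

$411 billion

Round 1 adds ΔG = $205 billion; each later round is MPC = 0.52 times the previous.
After 5 rounds: 205 + 106.6 + 55.432 + 28.82464 + 14.9888128 = ΔG·(1 − c^5)/(1 − c) = 205 × (1 − 0.0380204032)/0.48 ≈ $411 billion.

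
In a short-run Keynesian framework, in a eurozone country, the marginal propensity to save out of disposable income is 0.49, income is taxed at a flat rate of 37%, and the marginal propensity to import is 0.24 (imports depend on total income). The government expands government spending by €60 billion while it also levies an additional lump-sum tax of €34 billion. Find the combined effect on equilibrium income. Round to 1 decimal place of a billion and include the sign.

MPC = 1 − MPS = 1 − 0.49 = 0.51.
Expenditure multiplier = 1/(1 − c(1−t) + m) = 1/(1 − 0.51×0.63 + 0.24) = 1/0.9187 ≈ 1.088.
ΔG contributes k·ΔG = (+€60 billion) / 0.9187 ≈ +€65.3 billion.
ΔT of +€34 billion changes first-round spending by −c·ΔT = −€17.34 billion, contributing k·(−c·ΔT) = (−€17.34 billion) / 0.9187 ≈ −€18.9 billion.
Net ΔY = k(ΔG − c·ΔT) = (+€42.66 billion) / 0.9187 ≈ +€46.4 billion.

+€46.4 billion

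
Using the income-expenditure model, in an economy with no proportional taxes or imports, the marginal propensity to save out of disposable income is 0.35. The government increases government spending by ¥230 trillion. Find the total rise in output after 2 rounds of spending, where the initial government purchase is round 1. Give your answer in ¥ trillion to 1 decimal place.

¥379.5 trillion

MPC = 1 − MPS = 1 − 0.35 = 0.65.
Round 1 adds ΔG = ¥230 trillion; each later round is MPC = 0.65 times the previous.
After 2 rounds: 230 + 149.5 = ΔG·(1 − c^2)/(1 − c) = 230 × (1 − 0.4225)/0.35 = ¥379.5 trillion.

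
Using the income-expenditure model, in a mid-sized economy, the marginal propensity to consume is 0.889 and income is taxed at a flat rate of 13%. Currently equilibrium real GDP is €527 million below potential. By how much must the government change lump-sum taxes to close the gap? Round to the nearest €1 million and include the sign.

−€134 million

Spending multiplier = 1/(1 − c(1−t)) = 1/(1 − 0.889×0.87) = 1/0.22657 ≈ 4.414.
Tax multiplier = −c·k = −0.889/0.22657 ≈ −3.924. Need ΔY = +€527 million, so ΔT = ΔY/(−c·k) = −(+€527 million) × 0.22657 / 0.889 ≈ −€134 million.
The government should cut lump-sum taxes by €134 million.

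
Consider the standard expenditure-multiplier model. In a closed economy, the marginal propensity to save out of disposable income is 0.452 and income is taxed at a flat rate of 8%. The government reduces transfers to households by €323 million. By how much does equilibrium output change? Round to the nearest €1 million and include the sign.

MPC = 1 − MPS = 1 − 0.452 = 0.548.
The transfer change shifts disposable income by −€323 million, so first-round consumption changes by c·ΔTR = 0.548 × (−€323 million) = −€177.004 million.
Expenditure multiplier = 1/(1 − c(1−t)) = 1/(1 − 0.548×0.92) = 1/0.49584 ≈ 2.017.
The transfer multiplier is c × k ≈ 1.105, so ΔY = k × (c·ΔTR) = (−€177.004 million) / 0.49584 ≈ −€357 million.

−€357 million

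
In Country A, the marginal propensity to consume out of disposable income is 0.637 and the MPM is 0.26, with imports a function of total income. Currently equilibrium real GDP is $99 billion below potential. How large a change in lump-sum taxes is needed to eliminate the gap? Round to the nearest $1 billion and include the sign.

−$97 billion

Spending multiplier = 1/(1 − c + m) = 1/(1 − 0.637 + 0.26) = 1/0.623 ≈ 1.605.
Tax multiplier = −c·k = −0.637/0.623 ≈ −1.022. Need ΔY = +$99 billion, so ΔT = ΔY/(−c·k) = −(+$99 billion) × 0.623 / 0.637 ≈ −$97 billion.
The government should cut lump-sum taxes by $97 billion.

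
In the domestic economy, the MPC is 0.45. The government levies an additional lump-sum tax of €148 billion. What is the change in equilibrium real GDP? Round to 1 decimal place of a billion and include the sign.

A lump-sum tax change of +€148 billion shifts disposable income by −€148 billion; first-round consumption changes by −c × ΔT = −0.45 × (+€148 billion) = −€66.6 billion.
Expenditure multiplier = 1/(1 − MPC) = 1/(1 − 0.45) = 1/0.55 ≈ 1.818.
The tax multiplier is −c × k ≈ −0.818, so ΔY = k × (−c·ΔT) = (−€66.6 billion) / 0.55 ≈ −€121.1 billion.

−€121.1 billion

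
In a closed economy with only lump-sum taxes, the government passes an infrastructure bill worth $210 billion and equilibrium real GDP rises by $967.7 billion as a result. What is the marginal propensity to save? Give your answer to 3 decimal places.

0.217

Implied spending multiplier k = ΔY/ΔG = 967.7/210 ≈ 4.6081.
Since k = 1/(1 − MPC), MPC = 1 − 1/k = 1 − ΔG/ΔY = 1 − 210/967.7 ≈ 0.783.
MPS = 1 − MPC = 0.217.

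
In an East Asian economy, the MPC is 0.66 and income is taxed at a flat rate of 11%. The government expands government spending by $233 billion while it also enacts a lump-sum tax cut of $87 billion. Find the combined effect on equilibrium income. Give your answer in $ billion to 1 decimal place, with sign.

+$703.9 billion

Expenditure multiplier = 1/(1 − c(1−t)) = 1/(1 − 0.66×0.89) = 1/0.4126 ≈ 2.424.
ΔG contributes k·ΔG = (+$233 billion) / 0.4126 ≈ +$564.7 billion.
ΔT of −$87 billion changes first-round spending by −c·ΔT = +$57.42 billion, contributing k·(−c·ΔT) = (+$57.42 billion) / 0.4126 ≈ +$139.2 billion.
Net ΔY = k(ΔG − c·ΔT) = (+$290.42 billion) / 0.4126 ≈ +$703.9 billion.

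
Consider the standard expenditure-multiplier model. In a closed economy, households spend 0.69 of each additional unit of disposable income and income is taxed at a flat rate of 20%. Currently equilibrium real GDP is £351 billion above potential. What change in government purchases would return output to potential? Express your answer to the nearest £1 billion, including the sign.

Spending multiplier = 1/(1 − c(1−t)) = 1/(1 − 0.69×0.8) = 1/0.448 ≈ 2.232.
Need ΔY = −£351 billion, so ΔG = ΔY/k = (−£351 billion) × 0.448 ≈ −£157 billion.
The government should cut government purchases by £157 billion.

−£157 billion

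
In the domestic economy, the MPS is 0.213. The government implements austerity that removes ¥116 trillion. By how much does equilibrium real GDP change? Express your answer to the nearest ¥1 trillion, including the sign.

−¥545 trillion

MPC = 1 − MPS = 1 − 0.213 = 0.787.
Spending multiplier = 1/(1 − MPC) = 1/(1 − 0.787) = 1/0.213 ≈ 4.695.
ΔY = k × ΔG = (−¥116 trillion) / 0.213 ≈ −¥545 trillion.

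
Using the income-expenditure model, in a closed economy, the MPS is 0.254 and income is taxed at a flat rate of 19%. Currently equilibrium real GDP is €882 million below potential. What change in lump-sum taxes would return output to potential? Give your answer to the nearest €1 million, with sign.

−€468 million

MPC = 1 − MPS = 1 − 0.254 = 0.746.
Spending multiplier = 1/(1 − c(1−t)) = 1/(1 − 0.746×0.81) = 1/0.39574 ≈ 2.527.
Tax multiplier = −c·k = −0.746/0.39574 ≈ −1.885. Need ΔY = +€882 million, so ΔT = ΔY/(−c·k) = −(+€882 million) × 0.39574 / 0.746 ≈ −€468 million.
The government should cut lump-sum taxes by €468 million.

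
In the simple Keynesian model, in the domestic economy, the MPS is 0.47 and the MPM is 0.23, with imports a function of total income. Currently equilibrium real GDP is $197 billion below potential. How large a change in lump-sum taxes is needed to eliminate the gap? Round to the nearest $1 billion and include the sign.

MPC = 1 − MPS = 1 − 0.47 = 0.53.
Spending multiplier = 1/(1 − c + m) = 1/(1 − 0.53 + 0.23) = 1/0.7 ≈ 1.429.
Tax multiplier = −c·k = −0.53/0.7 ≈ −0.757. Need ΔY = +$197 billion, so ΔT = ΔY/(−c·k) = −(+$197 billion) × 0.7 / 0.53 ≈ −$260 billion.
The government should cut lump-sum taxes by $260 billion.

−$260 billion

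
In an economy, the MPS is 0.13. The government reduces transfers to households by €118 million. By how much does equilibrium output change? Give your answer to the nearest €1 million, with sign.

MPC = 1 − MPS = 1 − 0.13 = 0.87.
The transfer change shifts disposable income by −€118 million, so first-round consumption changes by c·ΔTR = 0.87 × (−€118 million) = −€102.66 million.
Expenditure multiplier = 1/(1 − MPC) = 1/(1 − 0.87) = 1/0.13 ≈ 7.692.
The transfer multiplier is c × k ≈ 6.692, so ΔY = k × (c·ΔTR) = (−€102.66 million) / 0.13 ≈ −€790 million.

−€790 million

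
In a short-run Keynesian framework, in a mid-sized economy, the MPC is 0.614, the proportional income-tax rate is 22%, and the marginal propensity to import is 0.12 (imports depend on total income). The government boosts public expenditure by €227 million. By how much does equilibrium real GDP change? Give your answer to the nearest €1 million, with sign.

+€354 million

Spending multiplier = 1/(1 − c(1−t) + m) = 1/(1 − 0.614×0.78 + 0.12) = 1/0.64108 ≈ 1.56.
ΔY = k × ΔG = (+€227 million) / 0.64108 ≈ +€354 million.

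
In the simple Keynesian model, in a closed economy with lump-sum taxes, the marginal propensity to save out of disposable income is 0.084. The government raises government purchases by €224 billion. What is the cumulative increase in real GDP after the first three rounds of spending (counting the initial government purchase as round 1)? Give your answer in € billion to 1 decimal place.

MPC = 1 − MPS = 1 − 0.084 = 0.916.
Round 1 adds ΔG = €224 billion; each later round is MPC = 0.916 times the previous.
After 3 rounds: 224 + 205.184 + 187.948544 = ΔG·(1 − c^3)/(1 − c) = 224 × (1 − 0.768575296)/0.084 ≈ €617.1 billion.

€617.1 billion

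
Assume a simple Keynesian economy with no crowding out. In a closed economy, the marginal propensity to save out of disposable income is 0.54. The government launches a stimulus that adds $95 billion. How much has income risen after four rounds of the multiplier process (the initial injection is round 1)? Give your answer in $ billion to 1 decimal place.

$168.0 billion

MPC = 1 − MPS = 1 − 0.54 = 0.46.
Round 1 adds ΔG = $95 billion; each later round is MPC = 0.46 times the previous.
After 4 rounds: 95 + 43.7 + 20.102 + 9.24692 = ΔG·(1 − c^4)/(1 − c) = 95 × (1 − 0.04477456)/0.54 ≈ $168 billion.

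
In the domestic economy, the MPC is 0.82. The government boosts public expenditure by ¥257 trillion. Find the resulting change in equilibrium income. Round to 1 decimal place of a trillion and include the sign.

Expenditure multiplier = 1/(1 − MPC) = 1/(1 − 0.82) = 1/0.18 ≈ 5.556.
ΔY = k × ΔG = (+¥257 trillion) / 0.18 ≈ +¥1,427.8 trillion.

+¥1,427.8 trillion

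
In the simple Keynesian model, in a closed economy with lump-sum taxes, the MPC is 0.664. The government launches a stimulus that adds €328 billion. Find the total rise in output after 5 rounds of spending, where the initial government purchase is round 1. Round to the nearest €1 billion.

€850 billion

Round 1 adds ΔG = €328 billion; each later round is MPC = 0.664 times the previous.
After 5 rounds: 328 + 217.792 + 144.613888 + 96.023621632 + 63.759684763648 = ΔG·(1 − c^5)/(1 − c) = 328 × (1 − 0.129074483789824)/0.336 ≈ €850 billion.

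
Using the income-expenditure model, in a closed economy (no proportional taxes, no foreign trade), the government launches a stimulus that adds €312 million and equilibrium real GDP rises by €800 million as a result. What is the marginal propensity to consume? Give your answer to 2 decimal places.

Implied spending multiplier k = ΔY/ΔG = 800/312 ≈ 2.5641.
Since k = 1/(1 − MPC), MPC = 1 − 1/k = 1 − ΔG/ΔY = 1 − 312/800 = 0.61.

0.61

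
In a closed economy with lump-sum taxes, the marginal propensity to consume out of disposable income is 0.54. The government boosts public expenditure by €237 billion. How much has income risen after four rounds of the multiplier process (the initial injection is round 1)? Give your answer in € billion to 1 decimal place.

Round 1 adds ΔG = €237 billion; each later round is MPC = 0.54 times the previous.
After 4 rounds: 237 + 127.98 + 69.1092 + 37.318968 = ΔG·(1 − c^4)/(1 − c) = 237 × (1 − 0.08503056)/0.46 ≈ €471.4 billion.

€471.4 billion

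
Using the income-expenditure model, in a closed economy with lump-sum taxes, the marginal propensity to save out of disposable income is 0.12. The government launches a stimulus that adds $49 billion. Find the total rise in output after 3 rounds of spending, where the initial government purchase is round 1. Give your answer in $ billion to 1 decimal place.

MPC = 1 − MPS = 1 − 0.12 = 0.88.
Round 1 adds ΔG = $49 billion; each later round is MPC = 0.88 times the previous.
After 3 rounds: 49 + 43.12 + 37.9456 = ΔG·(1 − c^3)/(1 − c) = 49 × (1 − 0.681472)/0.12 ≈ $130.1 billion.

$130.1 billion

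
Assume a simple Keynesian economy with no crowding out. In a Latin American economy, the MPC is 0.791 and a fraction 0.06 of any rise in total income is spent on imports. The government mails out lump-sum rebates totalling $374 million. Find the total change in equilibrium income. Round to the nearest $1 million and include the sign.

+$1,100 million

A lump-sum tax change of −$374 million shifts disposable income by +$374 million; first-round consumption changes by −c × ΔT = −0.791 × (−$374 million) = +$295.834 million.
Expenditure multiplier = 1/(1 − c + m) = 1/(1 − 0.791 + 0.06) = 1/0.269 ≈ 3.717.
The tax multiplier is −c × k ≈ −2.941, so ΔY = k × (−c·ΔT) = (+$295.834 million) / 0.269 ≈ +$1,100 million.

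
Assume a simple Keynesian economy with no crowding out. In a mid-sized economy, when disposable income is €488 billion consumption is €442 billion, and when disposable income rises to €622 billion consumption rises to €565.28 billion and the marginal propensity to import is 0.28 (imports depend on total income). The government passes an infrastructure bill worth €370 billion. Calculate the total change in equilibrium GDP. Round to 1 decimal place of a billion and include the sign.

+€1,027.8 billion

MPC = ΔC/ΔYd = (565.28 − 442)/(622 − 488) = 123.28/134 = 0.92.
Expenditure multiplier = 1/(1 − c + m) = 1/(1 − 0.92 + 0.28) = 1/0.36 ≈ 2.778.
ΔY = k × ΔG = (+€370 billion) / 0.36 ≈ +€1,027.8 billion.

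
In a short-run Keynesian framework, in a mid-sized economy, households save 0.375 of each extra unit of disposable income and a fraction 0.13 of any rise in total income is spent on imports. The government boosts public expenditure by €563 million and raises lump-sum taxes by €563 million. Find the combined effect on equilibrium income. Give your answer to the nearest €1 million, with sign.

MPC = 1 − MPS = 1 − 0.375 = 0.625.
Expenditure multiplier = 1/(1 − c + m) = 1/(1 − 0.625 + 0.13) = 1/0.505 ≈ 1.98.
ΔG contributes k·ΔG = (+€563 million) / 0.505 ≈ +€1,114.9 million.
ΔT of +€563 million changes first-round spending by −c·ΔT = −€351.875 million, contributing k·(−c·ΔT) = (−€351.875 million) / 0.505 ≈ −€696.8 million.
Net ΔY = k(ΔG − c·ΔT) = (+€211.125 million) / 0.505 ≈ +€418 million.

+€418 million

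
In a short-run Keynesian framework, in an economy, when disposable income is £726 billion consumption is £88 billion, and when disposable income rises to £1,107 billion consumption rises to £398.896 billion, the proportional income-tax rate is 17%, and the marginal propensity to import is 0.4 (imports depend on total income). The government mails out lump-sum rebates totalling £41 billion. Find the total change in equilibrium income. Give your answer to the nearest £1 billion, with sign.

MPC = ΔC/ΔYd = (398.896 − 88)/(1,107 − 726) = 310.896/381 = 0.816.
A lump-sum tax change of −£41 billion shifts disposable income by +£41 billion; first-round consumption changes by −c × ΔT = −0.816 × (−£41 billion) = +£33.456 billion.
Expenditure multiplier = 1/(1 − c(1−t) + m) = 1/(1 − 0.816×0.83 + 0.4) = 1/0.72272 ≈ 1.384.
The tax multiplier is −c × k ≈ −1.129, so ΔY = k × (−c·ΔT) = (+£33.456 billion) / 0.72272 ≈ +£46 billion.

+£46 billion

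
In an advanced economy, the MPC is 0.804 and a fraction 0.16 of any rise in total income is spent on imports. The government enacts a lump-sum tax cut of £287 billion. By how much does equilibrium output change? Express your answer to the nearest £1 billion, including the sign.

+£648 billion

A lump-sum tax change of −£287 billion shifts disposable income by +£287 billion; first-round consumption changes by −c × ΔT = −0.804 × (−£287 billion) = +£230.748 billion.
Expenditure multiplier = 1/(1 − c + m) = 1/(1 − 0.804 + 0.16) = 1/0.356 ≈ 2.809.
The tax multiplier is −c × k ≈ −2.258, so ΔY = k × (−c·ΔT) = (+£230.748 billion) / 0.356 ≈ +£648 billion.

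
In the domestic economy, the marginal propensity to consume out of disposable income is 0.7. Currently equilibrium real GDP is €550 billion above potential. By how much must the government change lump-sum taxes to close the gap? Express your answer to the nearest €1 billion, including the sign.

Spending multiplier = 1/(1 − MPC) = 1/(1 − 0.7) = 1/0.3 ≈ 3.333.
Tax multiplier = −c·k = −0.7/0.3 ≈ −2.333. Need ΔY = −€550 billion, so ΔT = ΔY/(−c·k) = −(−€550 billion) × 0.3 / 0.7 ≈ +€236 billion.
The government should raise lump-sum taxes by €236 billion.

+€236 billion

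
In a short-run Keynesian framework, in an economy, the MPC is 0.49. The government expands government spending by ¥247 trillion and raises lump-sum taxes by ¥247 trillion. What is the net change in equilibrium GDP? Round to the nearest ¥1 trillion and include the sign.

Expenditure multiplier = 1/(1 − MPC) = 1/(1 − 0.49) = 1/0.51 ≈ 1.961.
ΔG contributes k·ΔG = (+¥247 trillion) / 0.51 ≈ +¥484.3 trillion.
ΔT of +¥247 trillion changes first-round spending by −c·ΔT = −¥121.03 trillion, contributing k·(−c·ΔT) = (−¥121.03 trillion) / 0.51 ≈ −¥237.3 trillion.
With ΔG = ΔT and no other leakages, the balanced-budget multiplier is 1, so ΔY = ΔG = +¥247 trillion.

+¥247 trillion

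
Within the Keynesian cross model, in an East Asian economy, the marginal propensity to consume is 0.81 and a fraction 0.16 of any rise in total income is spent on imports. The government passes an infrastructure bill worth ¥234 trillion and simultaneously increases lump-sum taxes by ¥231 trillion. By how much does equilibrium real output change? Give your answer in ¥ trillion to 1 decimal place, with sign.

Expenditure multiplier = 1/(1 − c + m) = 1/(1 − 0.81 + 0.16) = 1/0.35 ≈ 2.857.
ΔG contributes k·ΔG = (+¥234 trillion) / 0.35 ≈ +¥668.6 trillion.
ΔT of +¥231 trillion changes first-round spending by −c·ΔT = −¥187.11 trillion, contributing k·(−c·ΔT) = (−¥187.11 trillion) / 0.35 = −¥534.6 trillion.
Net ΔY = k(ΔG − c·ΔT) = (+¥46.89 trillion) / 0.35 ≈ +¥134 trillion.

+¥134.0 trillion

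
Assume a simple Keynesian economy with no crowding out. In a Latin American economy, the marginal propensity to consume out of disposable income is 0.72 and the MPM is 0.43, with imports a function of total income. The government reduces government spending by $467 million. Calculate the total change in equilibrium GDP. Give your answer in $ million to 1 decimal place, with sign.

−$657.7 million

Government-spending multiplier = 1/(1 − c + m) = 1/(1 − 0.72 + 0.43) = 1/0.71 ≈ 1.408.
ΔY = k × ΔG = (−$467 million) / 0.71 ≈ −$657.7 million.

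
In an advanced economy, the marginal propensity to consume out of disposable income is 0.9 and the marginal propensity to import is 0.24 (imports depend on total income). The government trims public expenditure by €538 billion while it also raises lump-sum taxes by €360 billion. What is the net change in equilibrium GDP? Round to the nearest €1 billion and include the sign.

Expenditure multiplier = 1/(1 − c + m) = 1/(1 − 0.9 + 0.24) = 1/0.34 ≈ 2.941.
ΔG contributes k·ΔG = (−€538 billion) / 0.34 ≈ −€1,582.4 billion.
ΔT of +€360 billion changes first-round spending by −c·ΔT = −€324 billion, contributing k·(−c·ΔT) = (−€324 billion) / 0.34 ≈ −€952.9 billion.
Net ΔY = k(ΔG − c·ΔT) = (−€862 billion) / 0.34 ≈ −€2,535 billion.

−€2,535 billion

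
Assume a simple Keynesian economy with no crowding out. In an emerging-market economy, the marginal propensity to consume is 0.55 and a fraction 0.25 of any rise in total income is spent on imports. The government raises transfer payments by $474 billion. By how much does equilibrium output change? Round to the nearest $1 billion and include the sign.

The transfer change shifts disposable income by +$474 billion, so first-round consumption changes by c·ΔTR = 0.55 × (+$474 billion) = +$260.7 billion.
Expenditure multiplier = 1/(1 − c + m) = 1/(1 − 0.55 + 0.25) = 1/0.7 ≈ 1.429.
The transfer multiplier is c × k ≈ 0.786, so ΔY = k × (c·ΔTR) = (+$260.7 billion) / 0.7 ≈ +$372 billion.

+$372 billion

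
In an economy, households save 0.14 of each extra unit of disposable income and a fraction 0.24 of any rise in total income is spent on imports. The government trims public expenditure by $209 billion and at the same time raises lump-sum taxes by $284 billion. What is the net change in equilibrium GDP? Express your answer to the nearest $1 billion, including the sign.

−$1,193 billion

MPC = 1 − MPS = 1 − 0.14 = 0.86.
Expenditure multiplier = 1/(1 − c + m) = 1/(1 − 0.86 + 0.24) = 1/0.38 ≈ 2.632.
ΔG contributes k·ΔG = (−$209 billion) / 0.38 = −$550 billion.
ΔT of +$284 billion changes first-round spending by −c·ΔT = −$244.24 billion, contributing k·(−c·ΔT) = (−$244.24 billion) / 0.38 ≈ −$642.7 billion.
Net ΔY = k(ΔG − c·ΔT) = (−$453.24 billion) / 0.38 ≈ −$1,193 billion.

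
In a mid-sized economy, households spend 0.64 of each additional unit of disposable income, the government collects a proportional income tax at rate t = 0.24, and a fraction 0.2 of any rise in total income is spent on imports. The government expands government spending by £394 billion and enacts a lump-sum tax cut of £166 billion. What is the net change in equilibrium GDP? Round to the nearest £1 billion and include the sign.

+£701 billion

Expenditure multiplier = 1/(1 − c(1−t) + m) = 1/(1 − 0.64×0.76 + 0.2) = 1/0.7136 ≈ 1.401.
ΔG contributes k·ΔG = (+£394 billion) / 0.7136 ≈ +£552.1 billion.
ΔT of −£166 billion changes first-round spending by −c·ΔT = +£106.24 billion, contributing k·(−c·ΔT) = (+£106.24 billion) / 0.7136 ≈ +£148.9 billion.
Net ΔY = k(ΔG − c·ΔT) = (+£500.24 billion) / 0.7136 ≈ +£701 billion.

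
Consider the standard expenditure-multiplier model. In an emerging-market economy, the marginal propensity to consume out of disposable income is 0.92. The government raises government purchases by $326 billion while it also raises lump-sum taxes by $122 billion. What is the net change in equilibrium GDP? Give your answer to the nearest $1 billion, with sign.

Expenditure multiplier = 1/(1 − MPC) = 1/(1 − 0.92) = 1/0.08 = 12.5.
ΔG contributes k·ΔG = (+$326 billion) / 0.08 = +$4,075 billion.
ΔT of +$122 billion changes first-round spending by −c·ΔT = −$112.24 billion, contributing k·(−c·ΔT) = (−$112.24 billion) / 0.08 = −$1,403 billion.
Net ΔY = k(ΔG − c·ΔT) = (+$213.76 billion) / 0.08 = +$2,672 billion.

+$2,672 billion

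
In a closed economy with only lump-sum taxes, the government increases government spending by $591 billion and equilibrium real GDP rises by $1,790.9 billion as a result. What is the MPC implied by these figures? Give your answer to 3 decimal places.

0.670

Implied spending multiplier k = ΔY/ΔG = 1,790.9/591 ≈ 3.0303.
Since k = 1/(1 − MPC), MPC = 1 − 1/k = 1 − ΔG/ΔY = 1 − 591/1,790.9 ≈ 0.670.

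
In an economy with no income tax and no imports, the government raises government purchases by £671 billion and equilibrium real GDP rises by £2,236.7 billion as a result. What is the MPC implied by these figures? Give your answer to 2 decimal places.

0.70

Implied spending multiplier k = ΔY/ΔG = 2,236.7/671 ≈ 3.3334.
Since k = 1/(1 − MPC), MPC = 1 − 1/k = 1 − ΔG/ΔY = 1 − 671/2,236.7 ≈ 0.70.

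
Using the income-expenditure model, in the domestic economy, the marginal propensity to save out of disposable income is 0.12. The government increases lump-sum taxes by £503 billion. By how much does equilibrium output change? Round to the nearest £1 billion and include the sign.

MPC = 1 − MPS = 1 − 0.12 = 0.88.
A lump-sum tax change of +£503 billion shifts disposable income by −£503 billion; first-round consumption changes by −c × ΔT = −0.88 × (+£503 billion) = −£442.64 billion.
Expenditure multiplier = 1/(1 − MPC) = 1/(1 − 0.88) = 1/0.12 ≈ 8.333.
The tax multiplier is −c × k ≈ −7.333, so ΔY = k × (−c·ΔT) = (−£442.64 billion) / 0.12 ≈ −£3,689 billion.

−£3,689 billion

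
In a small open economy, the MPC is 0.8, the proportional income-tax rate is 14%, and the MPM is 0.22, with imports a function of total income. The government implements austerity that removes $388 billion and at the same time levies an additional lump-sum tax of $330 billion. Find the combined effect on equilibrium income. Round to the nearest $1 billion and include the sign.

Expenditure multiplier = 1/(1 − c(1−t) + m) = 1/(1 − 0.8×0.86 + 0.22) = 1/0.532 ≈ 1.88.
ΔG contributes k·ΔG = (−$388 billion) / 0.532 ≈ −$729.3 billion.
ΔT of +$330 billion changes first-round spending by −c·ΔT = −$264 billion, contributing k·(−c·ΔT) = (−$264 billion) / 0.532 ≈ −$496.2 billion.
Net ΔY = k(ΔG − c·ΔT) = (−$652 billion) / 0.532 ≈ −$1,226 billion.

−$1,226 billion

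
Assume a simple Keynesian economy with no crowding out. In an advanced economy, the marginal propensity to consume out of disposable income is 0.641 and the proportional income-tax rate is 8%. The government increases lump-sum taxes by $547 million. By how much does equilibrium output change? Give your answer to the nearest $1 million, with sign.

−$855 million

A lump-sum tax change of +$547 million shifts disposable income by −$547 million; first-round consumption changes by −c × ΔT = −0.641 × (+$547 million) = −$350.627 million.
Expenditure multiplier = 1/(1 − c(1−t)) = 1/(1 − 0.641×0.92) = 1/0.41028 ≈ 2.437.
The tax multiplier is −c × k ≈ −1.562, so ΔY = k × (−c·ΔT) = (−$350.627 million) / 0.41028 ≈ −$855 million.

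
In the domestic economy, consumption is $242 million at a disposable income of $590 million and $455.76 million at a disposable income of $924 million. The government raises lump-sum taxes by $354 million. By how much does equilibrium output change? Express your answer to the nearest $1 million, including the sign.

−$629 million

MPC = ΔC/ΔYd = (455.76 − 242)/(924 − 590) = 213.76/334 = 0.64.
A lump-sum tax change of +$354 million shifts disposable income by −$354 million; first-round consumption changes by −c × ΔT = −0.64 × (+$354 million) = −$226.56 million.
Expenditure multiplier = 1/(1 − MPC) = 1/(1 − 0.64) = 1/0.36 ≈ 2.778.
The tax multiplier is −c × k ≈ −1.778, so ΔY = k × (−c·ΔT) = (−$226.56 million) / 0.36 ≈ −$629 million.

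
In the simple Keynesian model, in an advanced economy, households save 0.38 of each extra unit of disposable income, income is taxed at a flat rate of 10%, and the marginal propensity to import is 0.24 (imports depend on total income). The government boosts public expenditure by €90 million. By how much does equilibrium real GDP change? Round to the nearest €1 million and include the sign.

MPC = 1 − MPS = 1 − 0.38 = 0.62.
Expenditure multiplier = 1/(1 − c(1−t) + m) = 1/(1 − 0.62×0.9 + 0.24) = 1/0.682 ≈ 1.466.
ΔY = k × ΔG = (+€90 million) / 0.682 ≈ +€132 million.

+€132 million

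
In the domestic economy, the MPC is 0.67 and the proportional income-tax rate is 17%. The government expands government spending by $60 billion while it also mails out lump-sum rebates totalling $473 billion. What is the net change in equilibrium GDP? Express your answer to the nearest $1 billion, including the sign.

Expenditure multiplier = 1/(1 − c(1−t)) = 1/(1 − 0.67×0.83) = 1/0.4439 ≈ 2.253.
ΔG contributes k·ΔG = (+$60 billion) / 0.4439 ≈ +$135.2 billion.
ΔT of −$473 billion changes first-round spending by −c·ΔT = +$316.91 billion, contributing k·(−c·ΔT) = (+$316.91 billion) / 0.4439 ≈ +$713.9 billion.
Net ΔY = k(ΔG − c·ΔT) = (+$376.91 billion) / 0.4439 ≈ +$849 billion.

+$849 billion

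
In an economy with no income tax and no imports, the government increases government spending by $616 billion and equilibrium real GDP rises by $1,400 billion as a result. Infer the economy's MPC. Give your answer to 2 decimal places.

Implied spending multiplier k = ΔY/ΔG = 1,400/616 ≈ 2.2727.
Since k = 1/(1 − MPC), MPC = 1 − 1/k = 1 − ΔG/ΔY = 1 − 616/1,400 = 0.56.

0.56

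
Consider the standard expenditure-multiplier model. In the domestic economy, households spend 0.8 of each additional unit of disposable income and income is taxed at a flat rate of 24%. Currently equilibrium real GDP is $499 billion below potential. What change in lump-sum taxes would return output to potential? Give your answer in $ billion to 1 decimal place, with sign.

−$244.5 billion

Spending multiplier = 1/(1 − c(1−t)) = 1/(1 − 0.8×0.76) = 1/0.392 ≈ 2.551.
Tax multiplier = −c·k = −0.8/0.392 ≈ −2.041. Need ΔY = +$499 billion, so ΔT = ΔY/(−c·k) = −(+$499 billion) × 0.392 / 0.8 ≈ −$244.5 billion.
The government should cut lump-sum taxes by $244.5 billion.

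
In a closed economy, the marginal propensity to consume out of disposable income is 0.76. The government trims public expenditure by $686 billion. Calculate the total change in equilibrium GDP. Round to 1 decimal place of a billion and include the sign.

−$2,858.3 billion

Expenditure multiplier = 1/(1 − MPC) = 1/(1 − 0.76) = 1/0.24 ≈ 4.167.
ΔY = k × ΔG = (−$686 billion) / 0.24 ≈ −$2,858.3 billion.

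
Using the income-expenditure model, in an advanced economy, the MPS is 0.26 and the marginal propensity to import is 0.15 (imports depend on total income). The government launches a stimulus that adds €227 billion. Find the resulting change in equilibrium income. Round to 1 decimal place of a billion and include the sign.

MPC = 1 − MPS = 1 − 0.26 = 0.74.
Expenditure multiplier = 1/(1 − c + m) = 1/(1 − 0.74 + 0.15) = 1/0.41 ≈ 2.439.
ΔY = k × ΔG = (+€227 billion) / 0.41 ≈ +€553.7 billion.

+€553.7 billion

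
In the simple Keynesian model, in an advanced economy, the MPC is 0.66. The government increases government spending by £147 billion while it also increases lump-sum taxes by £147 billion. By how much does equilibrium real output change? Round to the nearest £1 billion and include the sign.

+£147 billion

Expenditure multiplier = 1/(1 − MPC) = 1/(1 − 0.66) = 1/0.34 ≈ 2.941.
ΔG contributes k·ΔG = (+£147 billion) / 0.34 ≈ +£432.4 billion.
ΔT of +£147 billion changes first-round spending by −c·ΔT = −£97.02 billion, contributing k·(−c·ΔT) = (−£97.02 billion) / 0.34 ≈ −£285.4 billion.
With ΔG = ΔT and no other leakages, the balanced-budget multiplier is 1, so ΔY = ΔG = +£147 billion.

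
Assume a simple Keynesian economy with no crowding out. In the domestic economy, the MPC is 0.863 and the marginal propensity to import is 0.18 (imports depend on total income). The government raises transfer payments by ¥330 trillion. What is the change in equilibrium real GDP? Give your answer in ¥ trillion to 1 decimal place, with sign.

The transfer change shifts disposable income by +¥330 trillion, so first-round consumption changes by c·ΔTR = 0.863 × (+¥330 trillion) = +¥284.79 trillion.
Expenditure multiplier = 1/(1 − c + m) = 1/(1 − 0.863 + 0.18) = 1/0.317 ≈ 3.155.
The transfer multiplier is c × k ≈ 2.722, so ΔY = k × (c·ΔTR) = (+¥284.79 trillion) / 0.317 ≈ +¥898.4 trillion.

+¥898.4 trillion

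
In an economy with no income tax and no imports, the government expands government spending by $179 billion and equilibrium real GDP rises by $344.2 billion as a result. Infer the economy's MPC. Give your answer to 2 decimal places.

0.48

Implied spending multiplier k = ΔY/ΔG = 344.2/179 ≈ 1.9229.
Since k = 1/(1 − MPC), MPC = 1 − 1/k = 1 − ΔG/ΔY = 1 − 179/344.2 ≈ 0.48.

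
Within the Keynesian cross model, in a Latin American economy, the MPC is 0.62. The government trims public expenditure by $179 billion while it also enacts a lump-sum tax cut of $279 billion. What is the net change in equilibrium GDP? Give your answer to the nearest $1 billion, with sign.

Expenditure multiplier = 1/(1 − MPC) = 1/(1 − 0.62) = 1/0.38 ≈ 2.632.
ΔG contributes k·ΔG = (−$179 billion) / 0.38 ≈ −$471.1 billion.
ΔT of −$279 billion changes first-round spending by −c·ΔT = +$172.98 billion, contributing k·(−c·ΔT) = (+$172.98 billion) / 0.38 ≈ +$455.2 billion.
Net ΔY = k(ΔG − c·ΔT) = (−$6.02 billion) / 0.38 ≈ −$16 billion.

−$16 billion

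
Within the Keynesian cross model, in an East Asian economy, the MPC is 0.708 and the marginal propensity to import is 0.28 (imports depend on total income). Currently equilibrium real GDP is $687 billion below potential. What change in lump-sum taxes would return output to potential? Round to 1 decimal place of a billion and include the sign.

Spending multiplier = 1/(1 − c + m) = 1/(1 − 0.708 + 0.28) = 1/0.572 ≈ 1.748.
Tax multiplier = −c·k = −0.708/0.572 ≈ −1.238. Need ΔY = +$687 billion, so ΔT = ΔY/(−c·k) = −(+$687 billion) × 0.572 / 0.708 ≈ −$555 billion.
The government should cut lump-sum taxes by $555 billion.

−$555.0 billion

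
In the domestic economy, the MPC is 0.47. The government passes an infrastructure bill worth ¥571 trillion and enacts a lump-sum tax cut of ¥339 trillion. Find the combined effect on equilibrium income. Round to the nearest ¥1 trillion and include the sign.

+¥1,378 trillion

Expenditure multiplier = 1/(1 − MPC) = 1/(1 − 0.47) = 1/0.53 ≈ 1.887.
ΔG contributes k·ΔG = (+¥571 trillion) / 0.53 ≈ +¥1,077.4 trillion.
ΔT of −¥339 trillion changes first-round spending by −c·ΔT = +¥159.33 trillion, contributing k·(−c·ΔT) = (+¥159.33 trillion) / 0.53 ≈ +¥300.6 trillion.
Net ΔY = k(ΔG − c·ΔT) = (+¥730.33 trillion) / 0.53 ≈ +¥1,378 trillion.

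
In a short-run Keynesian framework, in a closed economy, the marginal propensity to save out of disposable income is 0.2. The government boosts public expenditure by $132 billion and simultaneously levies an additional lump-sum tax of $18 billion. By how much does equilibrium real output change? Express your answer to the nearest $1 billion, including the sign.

+$588 billion

MPC = 1 − MPS = 1 − 0.2 = 0.8.
Expenditure multiplier = 1/(1 − MPC) = 1/(1 − 0.8) = 1/0.2 = 5.
ΔG contributes k·ΔG = (+$132 billion) / 0.2 = +$660 billion.
ΔT of +$18 billion changes first-round spending by −c·ΔT = −$14.4 billion, contributing k·(−c·ΔT) = (−$14.4 billion) / 0.2 = −$72 billion.
Net ΔY = k(ΔG − c·ΔT) = (+$117.6 billion) / 0.2 = +$588 billion.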